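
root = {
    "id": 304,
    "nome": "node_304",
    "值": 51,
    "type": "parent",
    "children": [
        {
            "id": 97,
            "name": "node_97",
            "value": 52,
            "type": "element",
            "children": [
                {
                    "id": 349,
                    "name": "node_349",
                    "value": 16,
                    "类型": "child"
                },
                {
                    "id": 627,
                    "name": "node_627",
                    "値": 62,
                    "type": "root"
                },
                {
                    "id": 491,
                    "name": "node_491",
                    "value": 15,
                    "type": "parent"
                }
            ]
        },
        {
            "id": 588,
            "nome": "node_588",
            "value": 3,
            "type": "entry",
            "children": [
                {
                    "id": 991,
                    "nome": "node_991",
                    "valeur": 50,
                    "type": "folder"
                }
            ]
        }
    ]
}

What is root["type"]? "parent"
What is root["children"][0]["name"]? "node_97"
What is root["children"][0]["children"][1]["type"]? "root"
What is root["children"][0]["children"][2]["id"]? 491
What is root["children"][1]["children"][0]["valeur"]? 50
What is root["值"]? 51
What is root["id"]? 304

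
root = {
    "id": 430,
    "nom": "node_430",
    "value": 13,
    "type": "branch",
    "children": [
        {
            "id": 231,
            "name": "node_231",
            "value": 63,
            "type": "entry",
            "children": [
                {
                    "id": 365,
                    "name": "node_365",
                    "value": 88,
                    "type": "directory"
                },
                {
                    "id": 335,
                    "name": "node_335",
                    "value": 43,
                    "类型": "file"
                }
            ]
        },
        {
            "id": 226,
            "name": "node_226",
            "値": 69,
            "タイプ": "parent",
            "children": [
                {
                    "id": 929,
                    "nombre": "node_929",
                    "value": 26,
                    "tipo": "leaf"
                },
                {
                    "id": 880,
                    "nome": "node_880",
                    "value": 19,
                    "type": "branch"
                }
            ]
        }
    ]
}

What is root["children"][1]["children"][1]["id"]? 880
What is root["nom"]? "node_430"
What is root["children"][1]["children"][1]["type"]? "branch"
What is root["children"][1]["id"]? 226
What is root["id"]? 430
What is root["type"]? "branch"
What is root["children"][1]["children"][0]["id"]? 929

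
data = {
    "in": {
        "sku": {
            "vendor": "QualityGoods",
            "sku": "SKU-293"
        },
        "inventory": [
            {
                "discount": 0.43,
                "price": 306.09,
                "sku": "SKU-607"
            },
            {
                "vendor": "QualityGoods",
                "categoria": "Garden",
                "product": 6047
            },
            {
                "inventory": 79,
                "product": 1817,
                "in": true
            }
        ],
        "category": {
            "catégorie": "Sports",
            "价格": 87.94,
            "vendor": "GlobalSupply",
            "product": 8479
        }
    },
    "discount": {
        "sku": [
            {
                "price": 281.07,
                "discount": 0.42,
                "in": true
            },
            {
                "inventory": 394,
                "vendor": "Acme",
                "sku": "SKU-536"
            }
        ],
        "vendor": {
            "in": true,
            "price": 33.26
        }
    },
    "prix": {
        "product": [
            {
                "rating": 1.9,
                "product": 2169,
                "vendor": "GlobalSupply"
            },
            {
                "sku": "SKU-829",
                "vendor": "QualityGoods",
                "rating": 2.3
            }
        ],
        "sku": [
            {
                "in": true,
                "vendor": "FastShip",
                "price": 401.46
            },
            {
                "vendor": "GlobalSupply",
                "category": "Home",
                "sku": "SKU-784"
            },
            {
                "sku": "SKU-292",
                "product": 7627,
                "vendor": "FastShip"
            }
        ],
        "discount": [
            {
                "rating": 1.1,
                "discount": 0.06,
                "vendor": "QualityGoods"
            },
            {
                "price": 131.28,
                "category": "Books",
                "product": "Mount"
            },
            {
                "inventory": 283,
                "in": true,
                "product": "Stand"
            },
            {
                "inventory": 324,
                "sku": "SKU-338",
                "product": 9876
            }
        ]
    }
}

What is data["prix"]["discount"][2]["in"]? True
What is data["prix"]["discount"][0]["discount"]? 0.06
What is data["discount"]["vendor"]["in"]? True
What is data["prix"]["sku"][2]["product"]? 7627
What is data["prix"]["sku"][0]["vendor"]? "FastShip"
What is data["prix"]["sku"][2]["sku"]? "SKU-292"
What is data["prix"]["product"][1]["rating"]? 2.3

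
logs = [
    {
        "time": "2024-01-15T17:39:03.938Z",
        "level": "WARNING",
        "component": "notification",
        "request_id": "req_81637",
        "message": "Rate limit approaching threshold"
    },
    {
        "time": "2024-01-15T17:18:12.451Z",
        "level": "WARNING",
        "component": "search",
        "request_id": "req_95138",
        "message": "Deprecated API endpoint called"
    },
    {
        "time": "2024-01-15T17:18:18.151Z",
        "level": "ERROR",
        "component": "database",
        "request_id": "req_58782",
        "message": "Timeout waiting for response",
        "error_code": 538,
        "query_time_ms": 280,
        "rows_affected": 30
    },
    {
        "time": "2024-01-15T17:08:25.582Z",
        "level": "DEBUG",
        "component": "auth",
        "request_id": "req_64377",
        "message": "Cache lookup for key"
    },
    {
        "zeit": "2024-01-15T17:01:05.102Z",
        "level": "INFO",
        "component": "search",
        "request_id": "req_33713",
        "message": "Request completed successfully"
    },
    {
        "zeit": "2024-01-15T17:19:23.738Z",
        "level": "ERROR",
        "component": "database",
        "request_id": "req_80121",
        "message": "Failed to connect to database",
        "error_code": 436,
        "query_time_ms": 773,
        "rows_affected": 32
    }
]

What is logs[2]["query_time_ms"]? 280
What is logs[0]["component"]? "notification"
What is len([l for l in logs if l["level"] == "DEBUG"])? 1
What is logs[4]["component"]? "search"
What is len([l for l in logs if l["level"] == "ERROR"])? 2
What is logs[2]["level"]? "ERROR"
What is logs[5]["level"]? "ERROR"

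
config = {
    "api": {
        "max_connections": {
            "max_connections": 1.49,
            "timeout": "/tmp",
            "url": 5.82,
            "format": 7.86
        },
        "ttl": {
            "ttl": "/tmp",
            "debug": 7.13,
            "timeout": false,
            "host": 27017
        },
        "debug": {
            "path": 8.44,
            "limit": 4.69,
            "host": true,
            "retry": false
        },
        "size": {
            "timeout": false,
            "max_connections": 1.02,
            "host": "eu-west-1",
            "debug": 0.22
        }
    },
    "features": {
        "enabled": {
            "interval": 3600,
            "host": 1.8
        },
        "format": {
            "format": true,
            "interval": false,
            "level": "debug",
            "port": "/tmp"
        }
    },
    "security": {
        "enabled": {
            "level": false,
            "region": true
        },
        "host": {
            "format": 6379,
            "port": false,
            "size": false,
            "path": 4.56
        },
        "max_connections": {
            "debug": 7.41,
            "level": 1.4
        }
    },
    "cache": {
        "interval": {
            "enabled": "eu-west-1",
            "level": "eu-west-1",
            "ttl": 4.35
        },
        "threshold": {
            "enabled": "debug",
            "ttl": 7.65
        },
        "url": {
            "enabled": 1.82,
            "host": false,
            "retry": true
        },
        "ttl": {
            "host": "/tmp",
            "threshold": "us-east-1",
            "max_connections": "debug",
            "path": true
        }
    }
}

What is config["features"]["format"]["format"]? True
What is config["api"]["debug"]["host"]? True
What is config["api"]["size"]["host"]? "eu-west-1"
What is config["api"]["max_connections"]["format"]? 7.86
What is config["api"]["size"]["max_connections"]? 1.02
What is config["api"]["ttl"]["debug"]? 7.13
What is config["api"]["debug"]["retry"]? False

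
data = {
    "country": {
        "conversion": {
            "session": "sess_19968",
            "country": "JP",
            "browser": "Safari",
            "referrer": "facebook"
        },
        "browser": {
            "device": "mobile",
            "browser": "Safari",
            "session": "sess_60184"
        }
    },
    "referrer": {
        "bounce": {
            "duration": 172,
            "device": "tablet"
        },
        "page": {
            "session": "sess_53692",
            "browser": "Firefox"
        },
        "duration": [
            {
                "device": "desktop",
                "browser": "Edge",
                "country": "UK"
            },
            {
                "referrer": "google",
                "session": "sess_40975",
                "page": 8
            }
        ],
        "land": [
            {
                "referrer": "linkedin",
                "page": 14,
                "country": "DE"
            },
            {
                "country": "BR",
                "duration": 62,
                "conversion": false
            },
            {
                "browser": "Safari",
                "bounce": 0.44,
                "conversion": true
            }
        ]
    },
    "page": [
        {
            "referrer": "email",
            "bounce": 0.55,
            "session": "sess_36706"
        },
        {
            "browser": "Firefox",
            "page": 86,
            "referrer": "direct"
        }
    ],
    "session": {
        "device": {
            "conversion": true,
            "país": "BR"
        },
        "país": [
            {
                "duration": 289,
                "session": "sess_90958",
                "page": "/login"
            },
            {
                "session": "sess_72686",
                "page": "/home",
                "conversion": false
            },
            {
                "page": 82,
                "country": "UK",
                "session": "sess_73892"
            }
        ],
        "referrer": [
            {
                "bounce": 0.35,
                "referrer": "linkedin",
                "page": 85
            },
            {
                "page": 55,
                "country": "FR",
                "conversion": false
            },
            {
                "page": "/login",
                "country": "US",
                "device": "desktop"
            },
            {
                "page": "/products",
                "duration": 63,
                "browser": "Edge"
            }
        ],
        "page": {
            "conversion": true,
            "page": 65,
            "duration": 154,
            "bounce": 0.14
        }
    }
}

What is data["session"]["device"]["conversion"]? True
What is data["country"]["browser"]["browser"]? "Safari"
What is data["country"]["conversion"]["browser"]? "Safari"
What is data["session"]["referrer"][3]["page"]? "/products"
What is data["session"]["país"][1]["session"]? "sess_72686"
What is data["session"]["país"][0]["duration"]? 289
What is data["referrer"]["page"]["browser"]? "Firefox"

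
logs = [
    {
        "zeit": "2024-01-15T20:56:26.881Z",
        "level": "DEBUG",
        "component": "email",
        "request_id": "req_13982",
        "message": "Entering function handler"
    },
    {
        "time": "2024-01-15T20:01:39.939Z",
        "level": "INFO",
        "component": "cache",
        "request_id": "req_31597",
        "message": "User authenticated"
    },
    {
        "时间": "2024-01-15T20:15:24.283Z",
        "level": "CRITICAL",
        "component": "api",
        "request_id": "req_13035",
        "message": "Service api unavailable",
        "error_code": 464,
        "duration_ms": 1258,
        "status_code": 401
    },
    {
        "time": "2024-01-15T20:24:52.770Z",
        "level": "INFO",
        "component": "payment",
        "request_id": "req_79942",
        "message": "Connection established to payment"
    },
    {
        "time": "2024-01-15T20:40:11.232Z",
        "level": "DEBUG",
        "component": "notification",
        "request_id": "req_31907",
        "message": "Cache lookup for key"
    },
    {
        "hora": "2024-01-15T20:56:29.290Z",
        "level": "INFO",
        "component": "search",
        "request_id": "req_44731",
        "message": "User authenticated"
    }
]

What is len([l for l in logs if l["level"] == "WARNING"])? 0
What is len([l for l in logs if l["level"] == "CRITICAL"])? 1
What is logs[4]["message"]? "Cache lookup for key"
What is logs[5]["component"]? "search"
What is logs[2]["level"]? "CRITICAL"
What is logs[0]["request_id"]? "req_13982"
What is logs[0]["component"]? "email"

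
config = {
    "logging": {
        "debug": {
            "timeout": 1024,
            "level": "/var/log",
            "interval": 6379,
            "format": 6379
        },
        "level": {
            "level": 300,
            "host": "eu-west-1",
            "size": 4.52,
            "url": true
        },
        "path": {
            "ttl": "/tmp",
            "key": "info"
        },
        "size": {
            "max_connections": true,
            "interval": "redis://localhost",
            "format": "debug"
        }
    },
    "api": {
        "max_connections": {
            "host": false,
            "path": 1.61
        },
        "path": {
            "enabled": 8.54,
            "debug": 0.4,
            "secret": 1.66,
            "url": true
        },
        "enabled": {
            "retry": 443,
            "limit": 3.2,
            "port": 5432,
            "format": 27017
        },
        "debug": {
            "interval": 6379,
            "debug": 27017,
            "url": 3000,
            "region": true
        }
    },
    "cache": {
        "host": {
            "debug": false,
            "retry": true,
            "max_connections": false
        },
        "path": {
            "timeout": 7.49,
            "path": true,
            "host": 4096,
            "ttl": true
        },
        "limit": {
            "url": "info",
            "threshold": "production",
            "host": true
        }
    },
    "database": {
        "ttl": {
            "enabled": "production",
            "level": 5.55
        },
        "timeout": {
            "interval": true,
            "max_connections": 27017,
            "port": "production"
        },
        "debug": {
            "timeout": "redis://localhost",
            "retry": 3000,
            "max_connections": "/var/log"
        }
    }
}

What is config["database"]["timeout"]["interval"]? True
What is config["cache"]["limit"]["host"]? True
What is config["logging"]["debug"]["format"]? 6379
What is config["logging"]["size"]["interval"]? "redis://localhost"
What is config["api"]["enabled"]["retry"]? 443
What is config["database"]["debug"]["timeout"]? "redis://localhost"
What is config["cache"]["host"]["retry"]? True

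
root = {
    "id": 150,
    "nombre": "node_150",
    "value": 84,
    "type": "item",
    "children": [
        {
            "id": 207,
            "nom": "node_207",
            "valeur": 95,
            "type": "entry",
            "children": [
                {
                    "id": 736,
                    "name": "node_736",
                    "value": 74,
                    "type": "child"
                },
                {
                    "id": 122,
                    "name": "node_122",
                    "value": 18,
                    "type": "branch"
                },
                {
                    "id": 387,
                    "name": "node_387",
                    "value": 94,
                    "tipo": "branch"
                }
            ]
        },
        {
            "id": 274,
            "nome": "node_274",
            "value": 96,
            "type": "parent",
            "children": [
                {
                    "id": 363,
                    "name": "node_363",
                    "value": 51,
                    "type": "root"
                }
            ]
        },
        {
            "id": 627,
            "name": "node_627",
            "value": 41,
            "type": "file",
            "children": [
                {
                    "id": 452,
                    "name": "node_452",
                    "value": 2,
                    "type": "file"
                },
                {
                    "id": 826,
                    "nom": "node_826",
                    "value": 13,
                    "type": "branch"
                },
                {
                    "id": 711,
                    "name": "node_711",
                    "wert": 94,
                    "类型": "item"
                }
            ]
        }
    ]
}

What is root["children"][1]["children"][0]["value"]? 51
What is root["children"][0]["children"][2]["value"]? 94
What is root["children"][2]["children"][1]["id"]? 826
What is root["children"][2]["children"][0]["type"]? "file"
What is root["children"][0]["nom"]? "node_207"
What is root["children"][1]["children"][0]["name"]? "node_363"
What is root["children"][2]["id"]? 627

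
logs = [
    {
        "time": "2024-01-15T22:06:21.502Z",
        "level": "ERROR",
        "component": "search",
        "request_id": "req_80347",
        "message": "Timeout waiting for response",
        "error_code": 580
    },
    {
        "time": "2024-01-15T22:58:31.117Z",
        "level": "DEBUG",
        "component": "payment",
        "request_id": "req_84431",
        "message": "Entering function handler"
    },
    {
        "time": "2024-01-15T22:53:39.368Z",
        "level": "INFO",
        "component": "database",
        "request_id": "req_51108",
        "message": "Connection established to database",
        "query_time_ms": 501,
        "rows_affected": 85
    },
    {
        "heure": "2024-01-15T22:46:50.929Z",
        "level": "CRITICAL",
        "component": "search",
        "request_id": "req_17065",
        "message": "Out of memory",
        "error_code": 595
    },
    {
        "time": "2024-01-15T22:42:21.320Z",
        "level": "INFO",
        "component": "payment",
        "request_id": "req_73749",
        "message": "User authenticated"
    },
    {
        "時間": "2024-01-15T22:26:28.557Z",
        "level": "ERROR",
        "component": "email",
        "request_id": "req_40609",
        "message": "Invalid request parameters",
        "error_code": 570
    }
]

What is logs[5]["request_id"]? "req_40609"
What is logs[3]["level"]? "CRITICAL"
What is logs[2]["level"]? "INFO"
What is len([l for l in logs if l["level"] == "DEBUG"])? 1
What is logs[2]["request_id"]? "req_51108"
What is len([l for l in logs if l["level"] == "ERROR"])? 2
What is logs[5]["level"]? "ERROR"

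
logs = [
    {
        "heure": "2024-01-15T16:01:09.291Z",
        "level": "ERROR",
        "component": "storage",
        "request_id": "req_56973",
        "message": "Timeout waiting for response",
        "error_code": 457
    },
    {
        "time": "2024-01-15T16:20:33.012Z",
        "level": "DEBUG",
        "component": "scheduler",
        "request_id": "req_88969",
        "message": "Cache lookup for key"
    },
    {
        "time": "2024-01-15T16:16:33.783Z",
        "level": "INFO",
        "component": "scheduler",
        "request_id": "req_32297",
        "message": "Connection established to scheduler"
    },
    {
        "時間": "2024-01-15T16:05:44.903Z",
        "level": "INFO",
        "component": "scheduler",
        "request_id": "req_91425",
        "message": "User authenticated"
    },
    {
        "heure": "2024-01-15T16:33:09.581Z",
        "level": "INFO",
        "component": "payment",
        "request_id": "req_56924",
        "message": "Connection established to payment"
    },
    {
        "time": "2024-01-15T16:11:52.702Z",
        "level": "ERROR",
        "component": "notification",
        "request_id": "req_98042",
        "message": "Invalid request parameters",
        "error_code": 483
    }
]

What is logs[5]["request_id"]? "req_98042"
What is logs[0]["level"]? "ERROR"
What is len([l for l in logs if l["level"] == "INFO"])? 3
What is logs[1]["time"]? "2024-01-15T16:20:33.012Z"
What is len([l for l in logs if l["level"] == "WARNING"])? 0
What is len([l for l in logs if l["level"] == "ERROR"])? 2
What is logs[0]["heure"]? "2024-01-15T16:01:09.291Z"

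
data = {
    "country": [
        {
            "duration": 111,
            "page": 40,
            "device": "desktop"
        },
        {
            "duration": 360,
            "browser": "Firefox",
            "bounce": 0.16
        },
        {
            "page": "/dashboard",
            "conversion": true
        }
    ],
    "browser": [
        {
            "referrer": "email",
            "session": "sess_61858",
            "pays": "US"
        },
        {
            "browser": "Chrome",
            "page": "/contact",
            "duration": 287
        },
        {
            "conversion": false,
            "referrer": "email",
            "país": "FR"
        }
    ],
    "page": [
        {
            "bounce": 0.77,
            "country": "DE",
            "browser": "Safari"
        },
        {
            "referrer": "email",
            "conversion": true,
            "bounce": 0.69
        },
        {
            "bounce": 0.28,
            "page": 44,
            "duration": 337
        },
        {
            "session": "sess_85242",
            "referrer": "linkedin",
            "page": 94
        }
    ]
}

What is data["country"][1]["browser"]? "Firefox"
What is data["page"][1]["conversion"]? True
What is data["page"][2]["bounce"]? 0.28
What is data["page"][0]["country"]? "DE"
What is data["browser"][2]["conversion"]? False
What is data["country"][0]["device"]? "desktop"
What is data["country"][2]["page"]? "/dashboard"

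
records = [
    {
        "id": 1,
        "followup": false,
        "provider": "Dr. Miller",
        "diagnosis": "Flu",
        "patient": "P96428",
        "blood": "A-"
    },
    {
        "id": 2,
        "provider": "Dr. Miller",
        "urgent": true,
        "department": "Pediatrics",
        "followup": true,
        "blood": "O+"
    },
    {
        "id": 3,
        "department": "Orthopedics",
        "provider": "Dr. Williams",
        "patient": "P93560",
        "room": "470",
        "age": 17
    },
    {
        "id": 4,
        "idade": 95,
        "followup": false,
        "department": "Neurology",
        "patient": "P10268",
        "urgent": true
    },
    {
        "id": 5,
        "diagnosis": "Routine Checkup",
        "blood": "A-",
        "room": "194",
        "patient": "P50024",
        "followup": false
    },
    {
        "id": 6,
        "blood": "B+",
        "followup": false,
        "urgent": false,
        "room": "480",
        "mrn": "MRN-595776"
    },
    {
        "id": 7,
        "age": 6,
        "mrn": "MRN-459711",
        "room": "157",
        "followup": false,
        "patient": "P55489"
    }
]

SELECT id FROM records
[1, 2, 3, 4, 5, 6, 7]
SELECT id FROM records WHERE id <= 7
[1, 2, 3, 4, 5, 6, 7]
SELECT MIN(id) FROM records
1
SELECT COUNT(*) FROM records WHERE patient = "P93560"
1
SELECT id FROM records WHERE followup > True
[]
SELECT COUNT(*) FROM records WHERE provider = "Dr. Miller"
2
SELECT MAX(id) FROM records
7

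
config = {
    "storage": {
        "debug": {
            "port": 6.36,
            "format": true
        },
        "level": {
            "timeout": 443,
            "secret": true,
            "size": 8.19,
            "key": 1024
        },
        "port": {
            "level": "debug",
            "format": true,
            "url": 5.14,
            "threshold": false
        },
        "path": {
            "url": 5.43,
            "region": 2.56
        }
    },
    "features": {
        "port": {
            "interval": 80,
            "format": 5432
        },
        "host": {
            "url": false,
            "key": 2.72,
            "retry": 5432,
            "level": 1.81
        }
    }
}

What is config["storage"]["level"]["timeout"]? 443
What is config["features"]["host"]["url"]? False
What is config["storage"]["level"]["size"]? 8.19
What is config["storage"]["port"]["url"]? 5.14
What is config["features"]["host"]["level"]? 1.81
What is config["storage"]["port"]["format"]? True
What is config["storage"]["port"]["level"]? "debug"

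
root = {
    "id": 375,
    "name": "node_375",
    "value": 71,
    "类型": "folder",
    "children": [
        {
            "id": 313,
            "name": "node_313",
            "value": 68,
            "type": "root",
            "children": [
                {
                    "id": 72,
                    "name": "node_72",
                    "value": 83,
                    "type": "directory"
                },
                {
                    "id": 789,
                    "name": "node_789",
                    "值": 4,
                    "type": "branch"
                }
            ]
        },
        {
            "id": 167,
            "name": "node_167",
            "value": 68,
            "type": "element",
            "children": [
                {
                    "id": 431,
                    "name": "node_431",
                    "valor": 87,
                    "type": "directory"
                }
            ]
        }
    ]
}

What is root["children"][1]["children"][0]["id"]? 431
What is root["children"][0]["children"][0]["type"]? "directory"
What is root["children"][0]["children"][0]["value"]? 83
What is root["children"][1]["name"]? "node_167"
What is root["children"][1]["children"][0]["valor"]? 87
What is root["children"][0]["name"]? "node_313"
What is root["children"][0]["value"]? 68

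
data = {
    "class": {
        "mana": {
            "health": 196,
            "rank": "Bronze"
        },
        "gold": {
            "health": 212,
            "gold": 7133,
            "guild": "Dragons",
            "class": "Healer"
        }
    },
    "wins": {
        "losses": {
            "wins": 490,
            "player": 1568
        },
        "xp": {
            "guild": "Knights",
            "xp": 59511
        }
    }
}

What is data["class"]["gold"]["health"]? 212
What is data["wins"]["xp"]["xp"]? 59511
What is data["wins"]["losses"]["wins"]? 490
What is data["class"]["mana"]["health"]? 196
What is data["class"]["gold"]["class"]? "Healer"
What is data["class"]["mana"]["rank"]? "Bronze"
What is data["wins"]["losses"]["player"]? 1568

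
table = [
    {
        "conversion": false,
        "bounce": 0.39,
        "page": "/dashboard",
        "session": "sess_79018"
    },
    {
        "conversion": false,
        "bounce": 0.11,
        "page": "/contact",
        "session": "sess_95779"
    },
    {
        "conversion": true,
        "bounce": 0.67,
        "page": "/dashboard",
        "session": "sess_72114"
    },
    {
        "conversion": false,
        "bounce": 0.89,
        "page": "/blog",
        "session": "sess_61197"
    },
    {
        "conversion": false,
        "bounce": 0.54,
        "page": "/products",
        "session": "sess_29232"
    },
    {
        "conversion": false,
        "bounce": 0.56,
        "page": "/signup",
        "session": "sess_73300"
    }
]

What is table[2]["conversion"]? True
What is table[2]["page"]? "/dashboard"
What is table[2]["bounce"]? 0.67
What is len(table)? 6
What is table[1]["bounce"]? 0.11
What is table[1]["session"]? "sess_95779"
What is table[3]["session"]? "sess_61197"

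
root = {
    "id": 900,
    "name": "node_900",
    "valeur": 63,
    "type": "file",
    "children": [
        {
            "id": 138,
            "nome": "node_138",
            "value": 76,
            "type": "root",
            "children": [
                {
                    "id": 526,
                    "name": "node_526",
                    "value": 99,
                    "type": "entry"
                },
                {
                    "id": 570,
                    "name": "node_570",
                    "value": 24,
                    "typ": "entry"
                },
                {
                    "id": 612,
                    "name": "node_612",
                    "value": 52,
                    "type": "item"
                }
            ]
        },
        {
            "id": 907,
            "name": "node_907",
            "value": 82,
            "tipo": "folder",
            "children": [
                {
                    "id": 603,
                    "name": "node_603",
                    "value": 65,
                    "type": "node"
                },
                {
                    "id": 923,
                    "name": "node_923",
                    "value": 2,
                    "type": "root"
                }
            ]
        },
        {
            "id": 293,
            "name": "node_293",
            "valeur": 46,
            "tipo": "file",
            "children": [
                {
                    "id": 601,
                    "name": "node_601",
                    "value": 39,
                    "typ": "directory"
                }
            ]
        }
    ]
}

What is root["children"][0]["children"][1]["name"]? "node_570"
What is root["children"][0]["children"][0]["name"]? "node_526"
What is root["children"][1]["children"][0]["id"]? 603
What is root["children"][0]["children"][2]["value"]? 52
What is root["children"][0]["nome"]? "node_138"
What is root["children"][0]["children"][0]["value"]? 99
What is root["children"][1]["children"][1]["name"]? "node_923"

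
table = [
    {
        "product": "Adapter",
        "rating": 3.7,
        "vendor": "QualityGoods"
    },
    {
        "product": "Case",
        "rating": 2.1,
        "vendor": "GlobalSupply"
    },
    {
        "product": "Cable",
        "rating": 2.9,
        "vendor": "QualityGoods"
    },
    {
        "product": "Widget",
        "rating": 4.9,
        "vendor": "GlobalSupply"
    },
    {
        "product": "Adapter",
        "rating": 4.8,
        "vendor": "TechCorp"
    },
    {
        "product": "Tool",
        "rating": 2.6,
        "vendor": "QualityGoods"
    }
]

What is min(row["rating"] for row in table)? 2.1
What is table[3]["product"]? "Widget"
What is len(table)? 6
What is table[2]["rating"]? 2.9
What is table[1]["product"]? "Case"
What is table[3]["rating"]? 4.9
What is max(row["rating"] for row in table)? 4.9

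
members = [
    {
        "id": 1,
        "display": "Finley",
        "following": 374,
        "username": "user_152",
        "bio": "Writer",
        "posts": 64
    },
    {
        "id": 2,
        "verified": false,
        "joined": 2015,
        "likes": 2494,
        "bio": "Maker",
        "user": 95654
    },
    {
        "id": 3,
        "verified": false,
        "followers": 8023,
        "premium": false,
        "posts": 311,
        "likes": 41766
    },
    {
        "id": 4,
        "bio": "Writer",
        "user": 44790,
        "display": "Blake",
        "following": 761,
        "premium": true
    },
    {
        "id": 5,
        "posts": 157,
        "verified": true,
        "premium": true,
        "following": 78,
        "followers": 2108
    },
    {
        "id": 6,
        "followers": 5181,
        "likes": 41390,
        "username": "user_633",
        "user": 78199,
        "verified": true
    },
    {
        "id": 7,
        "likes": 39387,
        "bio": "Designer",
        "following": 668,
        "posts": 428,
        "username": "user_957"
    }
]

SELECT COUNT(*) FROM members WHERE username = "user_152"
1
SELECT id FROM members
[1, 2, 3, 4, 5, 6, 7]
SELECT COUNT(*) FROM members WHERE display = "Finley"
1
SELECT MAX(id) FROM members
7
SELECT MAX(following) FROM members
761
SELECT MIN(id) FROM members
1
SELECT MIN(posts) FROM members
64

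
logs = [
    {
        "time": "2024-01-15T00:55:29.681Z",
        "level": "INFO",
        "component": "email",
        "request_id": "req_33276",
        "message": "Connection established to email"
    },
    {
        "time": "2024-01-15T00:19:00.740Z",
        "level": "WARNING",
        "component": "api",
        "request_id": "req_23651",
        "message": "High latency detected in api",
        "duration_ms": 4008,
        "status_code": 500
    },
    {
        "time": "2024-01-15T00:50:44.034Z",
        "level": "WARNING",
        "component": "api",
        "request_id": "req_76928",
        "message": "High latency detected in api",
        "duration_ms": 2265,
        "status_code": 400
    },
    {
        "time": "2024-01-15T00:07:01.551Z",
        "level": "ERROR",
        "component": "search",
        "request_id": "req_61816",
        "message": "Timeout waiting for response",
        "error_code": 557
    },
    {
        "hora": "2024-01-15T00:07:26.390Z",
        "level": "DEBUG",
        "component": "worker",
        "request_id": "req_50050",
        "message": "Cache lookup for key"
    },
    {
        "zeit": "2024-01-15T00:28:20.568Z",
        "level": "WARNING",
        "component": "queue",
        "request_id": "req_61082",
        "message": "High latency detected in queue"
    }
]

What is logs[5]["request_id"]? "req_61082"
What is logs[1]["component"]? "api"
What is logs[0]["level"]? "INFO"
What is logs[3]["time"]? "2024-01-15T00:07:01.551Z"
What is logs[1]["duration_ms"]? 4008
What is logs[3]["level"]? "ERROR"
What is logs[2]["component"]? "api"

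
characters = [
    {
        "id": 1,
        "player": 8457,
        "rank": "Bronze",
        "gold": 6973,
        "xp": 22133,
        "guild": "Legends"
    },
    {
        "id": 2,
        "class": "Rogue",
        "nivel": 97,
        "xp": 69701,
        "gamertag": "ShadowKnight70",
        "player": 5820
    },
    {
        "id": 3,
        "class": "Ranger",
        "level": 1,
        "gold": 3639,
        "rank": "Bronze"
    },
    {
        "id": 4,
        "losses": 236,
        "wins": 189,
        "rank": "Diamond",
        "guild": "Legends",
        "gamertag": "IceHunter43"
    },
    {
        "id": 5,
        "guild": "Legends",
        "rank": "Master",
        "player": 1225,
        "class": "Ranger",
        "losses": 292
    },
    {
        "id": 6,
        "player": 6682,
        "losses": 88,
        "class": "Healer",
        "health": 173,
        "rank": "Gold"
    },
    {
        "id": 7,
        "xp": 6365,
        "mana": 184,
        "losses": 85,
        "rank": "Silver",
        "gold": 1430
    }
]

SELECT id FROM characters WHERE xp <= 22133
[1, 7]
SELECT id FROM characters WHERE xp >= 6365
[1, 2, 7]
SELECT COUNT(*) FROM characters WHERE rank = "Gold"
1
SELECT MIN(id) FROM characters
1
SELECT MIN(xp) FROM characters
6365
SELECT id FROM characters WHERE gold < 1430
[]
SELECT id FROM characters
[1, 2, 3, 4, 5, 6, 7]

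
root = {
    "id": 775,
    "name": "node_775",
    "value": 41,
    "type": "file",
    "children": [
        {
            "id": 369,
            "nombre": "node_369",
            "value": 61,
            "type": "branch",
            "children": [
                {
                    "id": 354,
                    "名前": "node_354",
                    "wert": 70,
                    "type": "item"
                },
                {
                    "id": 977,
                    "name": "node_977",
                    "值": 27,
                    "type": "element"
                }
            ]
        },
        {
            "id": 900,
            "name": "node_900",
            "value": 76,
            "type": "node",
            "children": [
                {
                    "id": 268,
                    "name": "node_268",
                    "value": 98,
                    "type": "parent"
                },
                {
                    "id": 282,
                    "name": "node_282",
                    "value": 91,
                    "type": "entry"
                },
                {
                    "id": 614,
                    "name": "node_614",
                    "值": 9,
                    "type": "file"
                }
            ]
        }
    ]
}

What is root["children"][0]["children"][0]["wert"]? 70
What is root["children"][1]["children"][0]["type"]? "parent"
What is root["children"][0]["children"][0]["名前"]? "node_354"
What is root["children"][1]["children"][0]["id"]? 268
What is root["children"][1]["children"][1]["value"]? 91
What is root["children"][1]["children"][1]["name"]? "node_282"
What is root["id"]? 775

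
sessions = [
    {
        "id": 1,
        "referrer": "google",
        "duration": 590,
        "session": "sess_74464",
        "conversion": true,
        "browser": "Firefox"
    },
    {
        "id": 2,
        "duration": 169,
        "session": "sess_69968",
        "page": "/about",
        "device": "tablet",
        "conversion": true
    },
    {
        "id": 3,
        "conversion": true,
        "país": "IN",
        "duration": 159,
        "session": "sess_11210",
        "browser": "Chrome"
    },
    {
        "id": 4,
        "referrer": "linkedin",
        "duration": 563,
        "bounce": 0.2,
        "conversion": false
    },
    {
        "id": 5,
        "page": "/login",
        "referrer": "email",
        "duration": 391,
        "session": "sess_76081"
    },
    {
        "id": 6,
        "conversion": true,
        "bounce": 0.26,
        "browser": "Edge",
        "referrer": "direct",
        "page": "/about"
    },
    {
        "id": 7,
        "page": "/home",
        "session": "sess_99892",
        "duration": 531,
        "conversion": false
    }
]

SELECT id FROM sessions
[1, 2, 3, 4, 5, 6, 7]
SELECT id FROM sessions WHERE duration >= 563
[1, 4]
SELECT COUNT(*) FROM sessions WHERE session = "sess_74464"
1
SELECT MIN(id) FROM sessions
1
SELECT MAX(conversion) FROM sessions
True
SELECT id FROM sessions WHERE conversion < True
[4, 7]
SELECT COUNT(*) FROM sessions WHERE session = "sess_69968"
1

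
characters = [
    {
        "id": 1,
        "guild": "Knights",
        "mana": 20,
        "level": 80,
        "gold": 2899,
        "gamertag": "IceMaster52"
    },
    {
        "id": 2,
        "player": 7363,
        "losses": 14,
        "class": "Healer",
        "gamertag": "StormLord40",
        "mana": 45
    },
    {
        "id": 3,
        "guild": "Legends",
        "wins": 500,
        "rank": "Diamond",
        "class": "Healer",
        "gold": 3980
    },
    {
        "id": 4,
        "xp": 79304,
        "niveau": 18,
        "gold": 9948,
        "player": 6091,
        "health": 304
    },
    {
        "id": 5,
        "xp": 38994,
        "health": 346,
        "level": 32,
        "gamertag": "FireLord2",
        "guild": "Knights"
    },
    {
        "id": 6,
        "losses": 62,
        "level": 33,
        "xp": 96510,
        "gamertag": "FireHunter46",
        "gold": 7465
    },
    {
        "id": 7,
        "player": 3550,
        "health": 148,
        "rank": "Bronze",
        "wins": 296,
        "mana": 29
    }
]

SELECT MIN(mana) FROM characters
20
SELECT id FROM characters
[1, 2, 3, 4, 5, 6, 7]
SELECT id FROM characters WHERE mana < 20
[]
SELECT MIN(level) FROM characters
32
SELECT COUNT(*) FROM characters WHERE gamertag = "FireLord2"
1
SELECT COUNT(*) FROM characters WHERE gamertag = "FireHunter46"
1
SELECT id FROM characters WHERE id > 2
[3, 4, 5, 6, 7]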